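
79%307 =79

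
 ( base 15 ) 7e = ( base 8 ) 167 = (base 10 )119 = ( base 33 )3K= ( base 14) 87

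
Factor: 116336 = 2^4 * 11^1 * 661^1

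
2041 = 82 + 1959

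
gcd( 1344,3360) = 672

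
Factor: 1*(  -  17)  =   -17^1  =  - 17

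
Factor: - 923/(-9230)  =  2^ ( - 1)*5^(-1) = 1/10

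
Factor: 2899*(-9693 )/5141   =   - 28100007/5141  =  -  3^3*13^1 * 53^( - 1)*97^(-1 )* 223^1*359^1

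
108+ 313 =421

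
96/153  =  32/51 =0.63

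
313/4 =78 + 1/4= 78.25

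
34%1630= 34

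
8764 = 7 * 1252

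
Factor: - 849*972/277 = -2^2*3^6*277^( - 1 ) * 283^1 = - 825228/277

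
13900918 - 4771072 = 9129846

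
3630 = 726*5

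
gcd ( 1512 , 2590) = 14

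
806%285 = 236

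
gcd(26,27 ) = 1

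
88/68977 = 88/68977 = 0.00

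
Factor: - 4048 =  - 2^4*11^1*23^1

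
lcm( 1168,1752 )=3504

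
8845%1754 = 75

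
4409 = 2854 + 1555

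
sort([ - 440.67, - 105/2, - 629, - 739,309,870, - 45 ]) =[ - 739, - 629,-440.67, - 105/2, - 45,309,870 ]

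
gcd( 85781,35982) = 1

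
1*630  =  630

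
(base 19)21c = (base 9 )1026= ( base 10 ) 753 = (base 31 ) O9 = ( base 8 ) 1361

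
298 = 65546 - 65248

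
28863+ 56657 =85520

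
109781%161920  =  109781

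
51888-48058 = 3830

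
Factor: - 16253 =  - 16253^1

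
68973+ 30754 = 99727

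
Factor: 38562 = 2^1*3^1*6427^1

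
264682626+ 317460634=582143260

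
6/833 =6/833 = 0.01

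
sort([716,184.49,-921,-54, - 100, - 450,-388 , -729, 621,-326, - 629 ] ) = [ - 921,-729,-629, -450 , - 388, - 326, - 100, - 54,184.49, 621, 716] 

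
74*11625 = 860250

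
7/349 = 7/349 = 0.02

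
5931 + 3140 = 9071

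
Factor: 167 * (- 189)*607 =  - 3^3*7^1*167^1*607^1 = - 19158741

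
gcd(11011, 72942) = 1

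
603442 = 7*86206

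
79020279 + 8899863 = 87920142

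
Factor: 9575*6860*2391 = 157051639500 = 2^2*3^1 * 5^3*7^3*383^1*797^1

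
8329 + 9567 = 17896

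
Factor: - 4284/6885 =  - 2^2*3^( - 2)*5^ ( - 1 ) *7^1 = -28/45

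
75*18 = 1350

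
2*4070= 8140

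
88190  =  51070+37120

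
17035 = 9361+7674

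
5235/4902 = 1745/1634 = 1.07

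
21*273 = 5733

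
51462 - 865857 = -814395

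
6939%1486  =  995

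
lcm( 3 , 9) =9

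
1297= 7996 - 6699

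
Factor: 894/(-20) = - 2^(-1)*3^1*5^(-1)*149^1 = -447/10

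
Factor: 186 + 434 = 2^2*5^1*31^1=620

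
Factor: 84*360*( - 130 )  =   - 3931200  =  - 2^6*3^3*5^2*7^1*13^1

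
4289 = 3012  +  1277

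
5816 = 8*727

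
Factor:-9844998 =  - 2^1 *3^1*1640833^1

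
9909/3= 3303 = 3303.00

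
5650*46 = 259900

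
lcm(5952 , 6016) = 559488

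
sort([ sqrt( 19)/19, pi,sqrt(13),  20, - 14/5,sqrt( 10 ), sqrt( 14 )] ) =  [ - 14/5,sqrt(19 )/19 , pi, sqrt(10),sqrt(13 ),  sqrt(14 ), 20 ]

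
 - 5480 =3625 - 9105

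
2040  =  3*680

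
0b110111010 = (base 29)f7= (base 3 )121101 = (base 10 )442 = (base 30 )em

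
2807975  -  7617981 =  - 4810006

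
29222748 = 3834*7622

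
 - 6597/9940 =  - 1 + 3343/9940=- 0.66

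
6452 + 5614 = 12066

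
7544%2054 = 1382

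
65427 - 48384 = 17043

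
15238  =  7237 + 8001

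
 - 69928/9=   -7770 + 2/9 = -  7769.78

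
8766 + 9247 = 18013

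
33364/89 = 33364/89 =374.88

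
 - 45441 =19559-65000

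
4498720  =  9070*496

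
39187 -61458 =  - 22271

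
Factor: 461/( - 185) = - 5^(- 1 )*37^(  -  1 ) * 461^1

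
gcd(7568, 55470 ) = 86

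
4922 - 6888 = -1966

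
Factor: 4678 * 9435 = 44136930 = 2^1 * 3^1 *5^1*17^1*37^1 * 2339^1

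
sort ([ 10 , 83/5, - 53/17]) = [ - 53/17, 10, 83/5] 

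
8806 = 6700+2106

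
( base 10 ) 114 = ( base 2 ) 1110010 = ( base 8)162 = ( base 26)4a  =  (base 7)222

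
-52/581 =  - 1+529/581 = - 0.09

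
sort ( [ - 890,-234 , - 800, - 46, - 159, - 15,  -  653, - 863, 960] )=[ - 890, - 863, - 800 , - 653, - 234,-159, - 46, - 15,  960]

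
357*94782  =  33837174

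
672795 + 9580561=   10253356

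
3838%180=58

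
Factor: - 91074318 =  - 2^1*3^1*401^1*37853^1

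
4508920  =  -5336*(-845 )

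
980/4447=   980/4447 = 0.22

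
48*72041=3457968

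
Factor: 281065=5^1 * 67^1 * 839^1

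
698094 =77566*9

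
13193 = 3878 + 9315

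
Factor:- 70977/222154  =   -2^(  -  1)*3^1 * 59^1 * 277^( - 1 ) = - 177/554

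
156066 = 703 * 222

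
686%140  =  126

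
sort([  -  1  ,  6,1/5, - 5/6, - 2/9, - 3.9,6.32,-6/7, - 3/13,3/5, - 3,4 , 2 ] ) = [ - 3.9, - 3, - 1 ,  -  6/7,- 5/6,  -  3/13,  -  2/9,  1/5, 3/5,2,  4, 6,6.32] 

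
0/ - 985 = 0/1 =-0.00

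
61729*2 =123458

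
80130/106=755 + 50/53 =755.94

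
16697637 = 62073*269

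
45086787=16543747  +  28543040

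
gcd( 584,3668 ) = 4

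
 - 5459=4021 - 9480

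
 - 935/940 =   -  1 + 1/188 = -0.99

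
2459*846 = 2080314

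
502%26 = 8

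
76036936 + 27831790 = 103868726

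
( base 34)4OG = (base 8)12520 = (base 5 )133311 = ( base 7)21623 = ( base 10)5456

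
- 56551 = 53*( -1067) 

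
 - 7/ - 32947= 7/32947= 0.00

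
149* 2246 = 334654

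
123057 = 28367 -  - 94690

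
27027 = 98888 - 71861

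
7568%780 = 548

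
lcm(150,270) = 1350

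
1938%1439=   499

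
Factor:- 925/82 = -2^(-1 )*5^2*37^1*41^(  -  1)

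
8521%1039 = 209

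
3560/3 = 1186 + 2/3 = 1186.67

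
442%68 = 34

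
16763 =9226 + 7537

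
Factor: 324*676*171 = 37453104 = 2^4*3^6 * 13^2*19^1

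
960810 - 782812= 177998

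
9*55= 495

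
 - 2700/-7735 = 540/1547= 0.35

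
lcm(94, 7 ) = 658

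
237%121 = 116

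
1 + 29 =30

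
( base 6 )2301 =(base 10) 541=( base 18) 1C1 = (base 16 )21D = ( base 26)KL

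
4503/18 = 1501/6 = 250.17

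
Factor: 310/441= 2^1*3^ ( - 2) *5^1 * 7^( - 2)*31^1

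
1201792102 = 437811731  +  763980371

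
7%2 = 1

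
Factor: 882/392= 9/4 = 2^( - 2)*3^2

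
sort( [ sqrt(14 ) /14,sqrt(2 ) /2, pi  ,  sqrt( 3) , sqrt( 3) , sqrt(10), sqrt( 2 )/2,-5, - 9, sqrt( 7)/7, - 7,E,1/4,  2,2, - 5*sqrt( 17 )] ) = [ - 5*sqrt( 17), - 9 , - 7, - 5 , 1/4, sqrt(14)/14,sqrt(7 ) /7, sqrt( 2)/2,sqrt( 2) /2, sqrt ( 3), sqrt(3), 2, 2, E,pi,  sqrt(10)]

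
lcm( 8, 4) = 8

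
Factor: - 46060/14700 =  - 47/15 = - 3^( - 1)*5^( - 1 )*47^1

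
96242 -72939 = 23303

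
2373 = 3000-627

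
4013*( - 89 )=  - 357157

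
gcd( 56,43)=1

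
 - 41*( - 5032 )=206312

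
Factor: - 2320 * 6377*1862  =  -27547619680 = - 2^5 * 5^1*7^3 *19^1* 29^1*911^1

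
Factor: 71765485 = 5^1*11^1 * 157^1  *  8311^1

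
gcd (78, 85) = 1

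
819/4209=273/1403 = 0.19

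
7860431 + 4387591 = 12248022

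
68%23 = 22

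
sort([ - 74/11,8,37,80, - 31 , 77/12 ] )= [ - 31,-74/11, 77/12,8  ,  37,80 ] 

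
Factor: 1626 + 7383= 3^2 * 7^1*11^1*  13^1 = 9009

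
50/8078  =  25/4039 =0.01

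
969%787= 182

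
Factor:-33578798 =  - 2^1*11^1*1091^1*1399^1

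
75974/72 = 37987/36= 1055.19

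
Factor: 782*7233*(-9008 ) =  - 2^5*3^1*17^1  *  23^1*563^1*2411^1 = - 50951103648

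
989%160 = 29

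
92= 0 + 92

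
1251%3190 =1251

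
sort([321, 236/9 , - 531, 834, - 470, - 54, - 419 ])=[ - 531, - 470 , - 419,-54,236/9,321,834]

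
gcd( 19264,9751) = 7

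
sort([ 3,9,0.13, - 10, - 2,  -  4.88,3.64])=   [  -  10, - 4.88, - 2,0.13 , 3,  3.64, 9]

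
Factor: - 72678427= - 72678427^1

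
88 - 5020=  - 4932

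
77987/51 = 1529+ 8/51 = 1529.16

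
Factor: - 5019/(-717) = 7 = 7^1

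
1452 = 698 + 754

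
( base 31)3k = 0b1110001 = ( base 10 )113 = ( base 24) 4h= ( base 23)4L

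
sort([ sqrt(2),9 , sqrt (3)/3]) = [ sqrt(3) /3 , sqrt(2 ) , 9]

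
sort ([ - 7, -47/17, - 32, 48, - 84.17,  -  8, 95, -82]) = [ - 84.17, - 82 , -32,  -  8, - 7, - 47/17,48, 95]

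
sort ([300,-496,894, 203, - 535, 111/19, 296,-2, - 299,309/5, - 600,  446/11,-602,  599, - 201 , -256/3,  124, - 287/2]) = [ - 602,-600, - 535, - 496,  -  299,-201, - 287/2, - 256/3, - 2,  111/19,  446/11,309/5,  124, 203, 296,300,599, 894 ]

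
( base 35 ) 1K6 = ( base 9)2575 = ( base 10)1931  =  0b11110001011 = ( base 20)4gb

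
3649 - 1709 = 1940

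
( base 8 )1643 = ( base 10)931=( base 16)3A3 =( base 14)4A7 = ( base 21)227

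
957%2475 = 957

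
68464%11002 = 2452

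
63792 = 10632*6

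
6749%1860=1169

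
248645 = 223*1115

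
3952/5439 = 3952/5439 = 0.73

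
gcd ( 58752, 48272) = 16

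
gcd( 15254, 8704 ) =2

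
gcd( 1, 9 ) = 1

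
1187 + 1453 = 2640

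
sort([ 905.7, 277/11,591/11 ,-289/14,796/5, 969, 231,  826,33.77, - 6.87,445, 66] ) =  [ -289/14, - 6.87, 277/11, 33.77, 591/11, 66,  796/5, 231, 445,826 , 905.7,  969 ] 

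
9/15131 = 9/15131 = 0.00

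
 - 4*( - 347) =1388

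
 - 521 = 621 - 1142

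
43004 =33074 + 9930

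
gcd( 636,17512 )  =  4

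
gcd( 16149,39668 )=1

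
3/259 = 3/259 = 0.01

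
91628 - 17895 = 73733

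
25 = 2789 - 2764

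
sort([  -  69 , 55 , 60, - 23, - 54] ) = [ - 69, - 54 , - 23, 55 , 60] 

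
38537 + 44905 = 83442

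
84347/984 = 85+707/984 = 85.72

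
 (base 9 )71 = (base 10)64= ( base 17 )3d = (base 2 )1000000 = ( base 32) 20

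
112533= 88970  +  23563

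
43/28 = 1  +  15/28= 1.54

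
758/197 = 3 + 167/197= 3.85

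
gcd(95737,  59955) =1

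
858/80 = 10 + 29/40 = 10.72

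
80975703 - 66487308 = 14488395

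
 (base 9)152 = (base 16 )80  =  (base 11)107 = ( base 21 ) 62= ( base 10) 128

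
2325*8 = 18600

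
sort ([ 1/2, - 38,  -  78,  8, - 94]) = [-94, - 78,-38,1/2,  8 ] 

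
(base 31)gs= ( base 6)2232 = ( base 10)524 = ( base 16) 20c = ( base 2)1000001100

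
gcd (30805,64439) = 1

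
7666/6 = 3833/3 = 1277.67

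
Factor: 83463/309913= 129/479 = 3^1*43^1*479^( -1 )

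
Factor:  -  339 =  - 3^1*113^1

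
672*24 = 16128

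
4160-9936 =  - 5776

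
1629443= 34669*47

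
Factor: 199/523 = 199^1*523^( - 1) 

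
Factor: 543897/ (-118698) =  - 669/146  =  -2^( - 1)*3^1*73^ ( - 1 )*223^1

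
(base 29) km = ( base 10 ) 602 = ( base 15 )2A2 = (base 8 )1132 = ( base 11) 4A8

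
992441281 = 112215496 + 880225785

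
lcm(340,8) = 680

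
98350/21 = 14050/3=4683.33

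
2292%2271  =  21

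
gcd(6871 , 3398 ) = 1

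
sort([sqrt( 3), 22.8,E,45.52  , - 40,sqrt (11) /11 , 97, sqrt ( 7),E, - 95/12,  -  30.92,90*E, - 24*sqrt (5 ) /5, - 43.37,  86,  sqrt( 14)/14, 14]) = [ - 43.37, - 40, - 30.92, - 24*sqrt (5)/5, - 95/12,sqrt ( 14)/14,sqrt (11 )/11,sqrt( 3),sqrt (7),E, E, 14,22.8,45.52,86 , 97,90*E]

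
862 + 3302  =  4164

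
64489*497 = 32051033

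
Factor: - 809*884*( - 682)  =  2^3*11^1*13^1*17^1*31^1*809^1 = 487736392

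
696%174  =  0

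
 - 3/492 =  - 1 + 163/164 = - 0.01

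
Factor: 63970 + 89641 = 153611^1 = 153611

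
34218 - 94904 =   -  60686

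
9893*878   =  8686054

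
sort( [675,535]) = [535,675 ] 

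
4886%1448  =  542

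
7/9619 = 7/9619 =0.00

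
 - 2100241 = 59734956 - 61835197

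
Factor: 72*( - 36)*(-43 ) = 111456 = 2^5 * 3^4*43^1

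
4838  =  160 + 4678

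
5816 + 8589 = 14405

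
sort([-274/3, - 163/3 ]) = [ - 274/3, -163/3 ] 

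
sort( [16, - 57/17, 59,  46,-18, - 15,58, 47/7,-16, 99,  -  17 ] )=[ -18,  -  17, - 16 ,  -  15, - 57/17,47/7, 16,  46,58, 59,  99] 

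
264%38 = 36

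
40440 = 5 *8088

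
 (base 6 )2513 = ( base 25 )ol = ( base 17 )229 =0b1001101101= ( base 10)621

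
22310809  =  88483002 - 66172193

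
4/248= 1/62 = 0.02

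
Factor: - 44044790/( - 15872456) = 22022395/7936228  =  2^ ( -2) * 5^1*17^1*97^1*2671^1*1984057^ ( - 1) 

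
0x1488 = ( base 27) 75i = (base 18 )g40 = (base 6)40200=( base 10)5256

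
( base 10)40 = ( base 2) 101000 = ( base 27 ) 1d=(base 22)1i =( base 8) 50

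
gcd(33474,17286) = 6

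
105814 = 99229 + 6585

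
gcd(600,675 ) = 75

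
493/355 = 1 + 138/355 = 1.39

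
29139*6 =174834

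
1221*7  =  8547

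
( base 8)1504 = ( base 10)836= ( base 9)1128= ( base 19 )260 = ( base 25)18B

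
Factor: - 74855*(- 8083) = 5^1  *  11^1*59^1*137^1*1361^1 = 605052965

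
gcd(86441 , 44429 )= 1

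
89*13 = 1157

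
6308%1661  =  1325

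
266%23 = 13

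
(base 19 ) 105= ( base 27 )df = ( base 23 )FL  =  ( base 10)366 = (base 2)101101110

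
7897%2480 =457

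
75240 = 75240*1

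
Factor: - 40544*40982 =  - 1661574208 = - 2^6*7^1 * 31^1 * 181^1* 661^1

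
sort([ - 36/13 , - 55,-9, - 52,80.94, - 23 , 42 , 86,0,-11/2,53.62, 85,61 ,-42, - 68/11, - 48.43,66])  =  [-55, - 52,-48.43,-42,-23,-9, - 68/11,-11/2, - 36/13, 0, 42 , 53.62,61, 66,80.94 , 85, 86 ] 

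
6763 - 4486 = 2277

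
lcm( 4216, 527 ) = 4216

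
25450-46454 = -21004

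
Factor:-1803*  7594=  - 13691982 = -2^1*3^1*601^1*3797^1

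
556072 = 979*568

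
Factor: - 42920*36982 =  - 1587267440 = - 2^4*5^1* 11^1* 29^1*37^1*41^2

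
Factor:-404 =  - 2^2*101^1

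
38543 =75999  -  37456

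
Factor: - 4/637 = - 2^2*7^( -2 )*13^ (  -  1) 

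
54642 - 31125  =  23517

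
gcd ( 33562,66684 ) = 2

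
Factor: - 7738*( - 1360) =10523680 = 2^5 * 5^1*17^1*53^1*73^1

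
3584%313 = 141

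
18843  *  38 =716034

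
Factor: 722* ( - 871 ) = -2^1 *13^1 * 19^2 * 67^1=- 628862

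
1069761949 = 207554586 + 862207363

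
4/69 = 4/69 = 0.06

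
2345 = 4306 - 1961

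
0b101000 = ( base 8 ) 50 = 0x28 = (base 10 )40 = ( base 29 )1B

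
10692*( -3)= - 32076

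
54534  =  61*894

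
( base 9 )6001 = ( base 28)5G7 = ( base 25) 700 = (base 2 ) 1000100010111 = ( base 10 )4375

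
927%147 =45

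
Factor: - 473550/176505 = -110/41 = -  2^1*5^1 * 11^1*41^(- 1)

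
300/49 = 300/49 = 6.12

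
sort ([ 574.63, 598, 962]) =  [574.63,598, 962]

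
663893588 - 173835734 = 490057854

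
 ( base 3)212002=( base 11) 517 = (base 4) 21233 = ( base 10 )623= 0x26f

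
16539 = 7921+8618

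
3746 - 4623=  - 877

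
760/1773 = 760/1773 = 0.43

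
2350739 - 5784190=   -  3433451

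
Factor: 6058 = 2^1*13^1*233^1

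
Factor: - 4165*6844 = - 2^2 *5^1*7^2* 17^1*29^1*59^1 = - 28505260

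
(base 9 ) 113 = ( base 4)1131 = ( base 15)63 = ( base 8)135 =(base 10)93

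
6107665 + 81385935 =87493600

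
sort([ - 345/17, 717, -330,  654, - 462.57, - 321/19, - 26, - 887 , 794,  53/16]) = [ - 887,  -  462.57, -330 ,-26, - 345/17, - 321/19, 53/16,654,717,794 ]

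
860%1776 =860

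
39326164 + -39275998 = 50166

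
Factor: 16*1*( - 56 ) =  - 896 = - 2^7*7^1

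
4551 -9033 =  - 4482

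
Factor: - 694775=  - 5^2*27791^1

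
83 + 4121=4204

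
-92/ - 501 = 92/501 = 0.18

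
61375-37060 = 24315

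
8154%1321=228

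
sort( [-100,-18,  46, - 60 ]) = [ - 100,-60, - 18, 46] 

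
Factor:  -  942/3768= -2^(-2) = - 1/4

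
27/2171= 27/2171 = 0.01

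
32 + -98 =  - 66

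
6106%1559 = 1429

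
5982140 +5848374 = 11830514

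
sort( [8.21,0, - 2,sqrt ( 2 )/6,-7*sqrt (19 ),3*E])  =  [-7*sqrt( 19),-2,0,sqrt( 2)/6,3*E, 8.21 ] 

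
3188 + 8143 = 11331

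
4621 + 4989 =9610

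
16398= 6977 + 9421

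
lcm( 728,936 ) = 6552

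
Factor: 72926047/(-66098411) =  -19^1*269^( - 1)*245719^( - 1)*3838213^1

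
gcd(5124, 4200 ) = 84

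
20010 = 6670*3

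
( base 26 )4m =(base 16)7E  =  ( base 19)6c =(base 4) 1332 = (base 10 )126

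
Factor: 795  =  3^1 * 5^1*53^1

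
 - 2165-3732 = - 5897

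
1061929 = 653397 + 408532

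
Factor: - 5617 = - 41^1*137^1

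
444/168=2  +  9/14 = 2.64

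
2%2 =0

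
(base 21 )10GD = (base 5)301420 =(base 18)1bbg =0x258a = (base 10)9610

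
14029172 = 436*32177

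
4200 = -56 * (  -  75) 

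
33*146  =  4818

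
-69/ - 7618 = 69/7618= 0.01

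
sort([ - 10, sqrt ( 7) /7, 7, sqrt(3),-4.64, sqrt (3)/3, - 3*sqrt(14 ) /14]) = [ - 10, - 4.64,- 3*sqrt (14 )/14, sqrt( 7 )/7,sqrt(3 ) /3, sqrt( 3),7]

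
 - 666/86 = -333/43 = -7.74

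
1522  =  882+640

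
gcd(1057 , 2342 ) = 1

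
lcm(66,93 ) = 2046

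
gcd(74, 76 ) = 2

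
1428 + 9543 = 10971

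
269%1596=269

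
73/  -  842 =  - 73/842 = -0.09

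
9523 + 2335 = 11858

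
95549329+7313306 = 102862635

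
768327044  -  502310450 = 266016594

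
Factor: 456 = 2^3*3^1*19^1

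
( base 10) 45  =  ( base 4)231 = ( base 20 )25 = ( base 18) 29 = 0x2D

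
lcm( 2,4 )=4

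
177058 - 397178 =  - 220120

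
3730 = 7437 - 3707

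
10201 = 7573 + 2628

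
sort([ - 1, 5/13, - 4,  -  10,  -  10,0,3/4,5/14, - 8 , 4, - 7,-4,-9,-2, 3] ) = [ - 10, - 10,  -  9,  -  8, - 7, - 4,-4, -2, - 1, 0,5/14, 5/13,3/4, 3,4] 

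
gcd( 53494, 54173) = 7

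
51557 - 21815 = 29742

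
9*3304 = 29736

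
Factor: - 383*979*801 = -3^2 * 11^1* 89^2 * 383^1 = - 300340557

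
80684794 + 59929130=140613924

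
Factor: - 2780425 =-5^2*111217^1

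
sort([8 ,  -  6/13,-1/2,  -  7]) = [-7, - 1/2, - 6/13, 8] 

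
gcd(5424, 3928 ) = 8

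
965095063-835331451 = 129763612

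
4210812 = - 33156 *( - 127)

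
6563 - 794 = 5769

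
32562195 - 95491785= - 62929590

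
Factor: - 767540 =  - 2^2 * 5^1*38377^1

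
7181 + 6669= 13850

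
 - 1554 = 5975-7529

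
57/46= 57/46 = 1.24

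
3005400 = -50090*( - 60 ) 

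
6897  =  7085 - 188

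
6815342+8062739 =14878081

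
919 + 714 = 1633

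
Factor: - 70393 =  - 70393^1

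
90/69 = 30/23 = 1.30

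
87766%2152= 1686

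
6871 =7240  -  369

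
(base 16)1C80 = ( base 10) 7296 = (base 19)1140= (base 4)1302000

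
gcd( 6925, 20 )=5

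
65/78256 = 65/78256 = 0.00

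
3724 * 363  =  1351812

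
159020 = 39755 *4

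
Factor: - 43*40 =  - 2^3*5^1 * 43^1 = - 1720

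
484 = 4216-3732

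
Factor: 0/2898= 0 = 0^1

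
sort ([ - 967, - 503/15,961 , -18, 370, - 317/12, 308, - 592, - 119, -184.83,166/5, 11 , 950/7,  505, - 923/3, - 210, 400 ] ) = [ - 967,  -  592, - 923/3, - 210,  -  184.83,-119, -503/15,-317/12,-18, 11, 166/5, 950/7,308,370, 400 , 505, 961] 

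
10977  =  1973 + 9004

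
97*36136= 3505192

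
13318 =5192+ 8126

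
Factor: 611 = 13^1*47^1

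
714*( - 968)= - 691152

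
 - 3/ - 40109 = 3/40109 = 0.00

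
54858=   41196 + 13662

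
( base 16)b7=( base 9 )223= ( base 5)1213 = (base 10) 183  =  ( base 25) 78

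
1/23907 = 1/23907=0.00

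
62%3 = 2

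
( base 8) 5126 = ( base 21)600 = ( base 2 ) 101001010110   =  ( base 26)3nk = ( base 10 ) 2646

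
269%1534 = 269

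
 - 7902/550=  - 3951/275= - 14.37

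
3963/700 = 3963/700 = 5.66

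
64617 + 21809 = 86426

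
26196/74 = 354 = 354.00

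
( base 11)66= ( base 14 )52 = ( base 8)110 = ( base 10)72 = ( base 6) 200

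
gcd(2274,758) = 758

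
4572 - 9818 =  - 5246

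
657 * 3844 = 2525508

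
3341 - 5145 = -1804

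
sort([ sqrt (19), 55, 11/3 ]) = [11/3, sqrt(19), 55 ]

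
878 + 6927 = 7805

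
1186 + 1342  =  2528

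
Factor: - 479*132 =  - 2^2*3^1*11^1*479^1  =  - 63228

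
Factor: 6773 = 13^1*521^1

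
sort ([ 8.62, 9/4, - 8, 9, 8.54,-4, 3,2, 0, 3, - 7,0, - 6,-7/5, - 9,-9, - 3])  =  [ - 9, - 9, - 8,- 7 , - 6, - 4, - 3, - 7/5, 0, 0, 2, 9/4, 3 , 3, 8.54,  8.62, 9 ]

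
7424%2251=671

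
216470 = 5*43294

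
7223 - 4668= 2555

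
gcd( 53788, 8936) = 4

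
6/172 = 3/86 =0.03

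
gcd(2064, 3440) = 688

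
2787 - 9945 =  - 7158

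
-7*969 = - 6783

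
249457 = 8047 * 31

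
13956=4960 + 8996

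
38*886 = 33668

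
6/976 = 3/488 = 0.01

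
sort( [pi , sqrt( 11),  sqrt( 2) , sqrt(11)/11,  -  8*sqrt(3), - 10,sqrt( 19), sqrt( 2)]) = [  -  8 * sqrt( 3) , - 10,  sqrt(11)/11, sqrt (2 ) , sqrt( 2 ),pi , sqrt (11), sqrt(19)] 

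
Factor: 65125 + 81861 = 146986 =2^1*7^1*10499^1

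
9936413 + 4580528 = 14516941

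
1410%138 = 30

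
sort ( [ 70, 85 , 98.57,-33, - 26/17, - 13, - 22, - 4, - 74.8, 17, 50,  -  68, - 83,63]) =[ - 83,-74.8,-68, - 33,-22, - 13, - 4, - 26/17 , 17,50, 63 , 70,85,98.57 ]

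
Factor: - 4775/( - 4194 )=2^( - 1 )*3^ ( - 2 )*5^2*191^1*233^( - 1 )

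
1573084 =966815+606269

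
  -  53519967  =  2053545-55573512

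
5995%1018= 905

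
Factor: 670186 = 2^1 * 11^1*41^1*743^1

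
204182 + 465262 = 669444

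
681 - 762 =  - 81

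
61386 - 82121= - 20735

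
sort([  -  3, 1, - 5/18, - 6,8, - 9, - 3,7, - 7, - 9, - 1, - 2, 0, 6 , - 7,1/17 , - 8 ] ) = [ - 9, - 9, - 8, -7, - 7, - 6,- 3, - 3, - 2 ,-1, - 5/18, 0, 1/17, 1, 6, 7, 8]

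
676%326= 24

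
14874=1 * 14874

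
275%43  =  17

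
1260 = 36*35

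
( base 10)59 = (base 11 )54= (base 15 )3E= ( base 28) 23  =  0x3b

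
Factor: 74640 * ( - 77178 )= - 5760565920 = -2^5*3^2*5^1*19^1*311^1*677^1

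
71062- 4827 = 66235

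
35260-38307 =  - 3047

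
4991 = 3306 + 1685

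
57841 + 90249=148090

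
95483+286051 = 381534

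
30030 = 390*77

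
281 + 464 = 745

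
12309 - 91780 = -79471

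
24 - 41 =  - 17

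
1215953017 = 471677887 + 744275130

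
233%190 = 43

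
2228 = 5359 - 3131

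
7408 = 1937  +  5471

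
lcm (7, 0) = 0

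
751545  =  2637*285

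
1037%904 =133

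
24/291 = 8/97 = 0.08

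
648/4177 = 648/4177 = 0.16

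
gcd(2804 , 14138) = 2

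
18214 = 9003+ 9211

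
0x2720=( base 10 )10016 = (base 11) 7586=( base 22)KF6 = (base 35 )866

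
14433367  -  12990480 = 1442887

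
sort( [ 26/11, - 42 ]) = [ - 42,26/11] 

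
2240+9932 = 12172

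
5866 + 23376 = 29242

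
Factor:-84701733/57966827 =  - 3^1*37^(  -  1)*61^1* 293^(-1)*5347^( - 1)*462851^1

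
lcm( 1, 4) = 4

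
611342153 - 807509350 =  - 196167197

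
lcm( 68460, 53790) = 753060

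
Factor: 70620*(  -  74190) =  - 5239297800 = -  2^3 * 3^2*5^2*11^1*107^1*2473^1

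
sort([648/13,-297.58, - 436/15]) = [-297.58, - 436/15,648/13 ] 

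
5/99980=1/19996 =0.00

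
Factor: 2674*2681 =7168994 = 2^1*7^2*191^1*383^1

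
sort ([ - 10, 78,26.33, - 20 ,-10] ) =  [ -20, - 10 , - 10,26.33, 78]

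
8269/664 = 8269/664 = 12.45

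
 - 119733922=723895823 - 843629745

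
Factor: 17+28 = 45 = 3^2* 5^1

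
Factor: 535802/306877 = 2^1* 267901^1 * 306877^( - 1)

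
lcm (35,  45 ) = 315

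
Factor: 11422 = 2^1*5711^1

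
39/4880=39/4880  =  0.01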